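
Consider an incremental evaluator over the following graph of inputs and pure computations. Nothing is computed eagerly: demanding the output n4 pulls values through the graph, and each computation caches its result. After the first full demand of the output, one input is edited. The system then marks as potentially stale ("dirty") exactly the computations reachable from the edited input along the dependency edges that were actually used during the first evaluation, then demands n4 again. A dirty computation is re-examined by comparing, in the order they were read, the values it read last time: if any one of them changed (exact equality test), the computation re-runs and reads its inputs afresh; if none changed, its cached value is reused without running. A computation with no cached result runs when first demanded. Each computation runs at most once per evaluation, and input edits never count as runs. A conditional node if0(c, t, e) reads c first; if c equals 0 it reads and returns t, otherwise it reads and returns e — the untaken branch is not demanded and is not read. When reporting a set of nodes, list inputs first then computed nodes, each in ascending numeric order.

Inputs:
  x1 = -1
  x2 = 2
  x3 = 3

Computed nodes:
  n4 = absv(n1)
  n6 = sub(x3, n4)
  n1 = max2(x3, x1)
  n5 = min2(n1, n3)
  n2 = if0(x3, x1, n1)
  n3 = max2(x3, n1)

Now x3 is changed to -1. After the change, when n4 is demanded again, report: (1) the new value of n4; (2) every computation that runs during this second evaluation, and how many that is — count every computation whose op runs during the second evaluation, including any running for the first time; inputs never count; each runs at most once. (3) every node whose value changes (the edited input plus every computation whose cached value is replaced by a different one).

Initial pass — values computed on the first demand:
  n1 = max2(3, -1) = 3
  n4 = absv(3) = 3

Second demand — change propagation:
  n1: re-runs because x3 3->-1; new result -1.
  n4: re-runs because n1 3->-1; new result 1.

n4 now evaluates to 1.
Run set: n1, n4 (2 run).
Changed values: x3, n1, n4.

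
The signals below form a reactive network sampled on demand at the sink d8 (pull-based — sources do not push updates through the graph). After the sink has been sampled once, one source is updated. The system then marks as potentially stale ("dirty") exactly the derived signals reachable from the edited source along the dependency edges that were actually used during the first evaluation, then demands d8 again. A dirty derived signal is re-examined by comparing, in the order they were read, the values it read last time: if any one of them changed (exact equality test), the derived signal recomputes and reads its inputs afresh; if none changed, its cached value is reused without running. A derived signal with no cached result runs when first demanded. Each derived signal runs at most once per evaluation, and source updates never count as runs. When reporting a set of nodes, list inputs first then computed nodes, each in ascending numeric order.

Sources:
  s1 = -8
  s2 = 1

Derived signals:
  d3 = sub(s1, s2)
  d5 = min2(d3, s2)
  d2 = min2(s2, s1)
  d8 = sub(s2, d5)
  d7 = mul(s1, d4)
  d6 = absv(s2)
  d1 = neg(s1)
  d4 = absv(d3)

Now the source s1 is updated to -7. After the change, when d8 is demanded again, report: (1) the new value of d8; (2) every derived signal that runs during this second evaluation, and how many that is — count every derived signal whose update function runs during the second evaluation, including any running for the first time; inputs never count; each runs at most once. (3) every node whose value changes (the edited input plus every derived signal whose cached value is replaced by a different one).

d8 now evaluates to 9.
Run set: d3, d5, d8 (3 run).
Changed values: s1, d3, d5, d8.

Initial pass — values computed on the first demand:
  d3 = sub(-8, 1) = -9
  d5 = min2(-9, 1) = -9
  d8 = sub(1, -9) = 10

Second demand — change propagation:
  d3: re-runs because s1 -8->-7; new result -8.
  d5: re-runs because d3 -9->-8; new result -8.
  d8: re-runs because d5 -9->-8; new result 9.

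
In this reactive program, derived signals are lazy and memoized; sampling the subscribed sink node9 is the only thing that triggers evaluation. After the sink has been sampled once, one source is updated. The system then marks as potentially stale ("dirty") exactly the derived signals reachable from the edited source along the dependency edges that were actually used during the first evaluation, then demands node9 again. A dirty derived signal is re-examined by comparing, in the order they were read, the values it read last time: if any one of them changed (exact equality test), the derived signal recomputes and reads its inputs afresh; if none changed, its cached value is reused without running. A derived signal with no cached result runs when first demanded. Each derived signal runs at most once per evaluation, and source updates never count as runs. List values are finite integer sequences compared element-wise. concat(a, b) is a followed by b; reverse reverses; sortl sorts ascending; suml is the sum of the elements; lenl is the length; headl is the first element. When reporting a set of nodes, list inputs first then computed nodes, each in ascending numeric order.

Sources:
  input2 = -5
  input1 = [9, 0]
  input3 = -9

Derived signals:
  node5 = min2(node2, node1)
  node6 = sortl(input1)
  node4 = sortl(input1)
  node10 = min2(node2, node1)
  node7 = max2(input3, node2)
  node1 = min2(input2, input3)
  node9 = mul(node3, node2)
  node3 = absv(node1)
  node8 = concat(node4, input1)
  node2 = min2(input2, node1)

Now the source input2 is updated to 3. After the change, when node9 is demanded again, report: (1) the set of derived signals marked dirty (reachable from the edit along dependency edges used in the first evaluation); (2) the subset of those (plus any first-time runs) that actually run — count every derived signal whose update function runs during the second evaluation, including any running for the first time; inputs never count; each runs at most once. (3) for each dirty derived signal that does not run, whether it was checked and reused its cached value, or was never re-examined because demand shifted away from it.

First demand of the output computes:
  node1 = min2(-5, -9) = -9
  node2 = min2(-5, -9) = -9
  node3 = absv(-9) = 9
  node9 = mul(9, -9) = -81

After the edit, cleaning proceeds:
  node1: a read changed (input2 -5->3) — executes, giving -9 — identical to its old value.
  node2: a read changed (input2 -5->3) — executes, giving -9 — identical to its old value.
  node3: dirty, but its reads are unchanged (node1 unchanged); cached 9 stands.
  node9: dirty, but its reads are unchanged (node3 unchanged, node2 unchanged); cached -81 stands.

Note where the cutoff bites: node3 is checked, finds nothing changed, and keeps its cache.

The edit dirties: node1, node2, node3, node9.
2 derived signals run: node1, node2.
Cache hits after checking: node3, node9.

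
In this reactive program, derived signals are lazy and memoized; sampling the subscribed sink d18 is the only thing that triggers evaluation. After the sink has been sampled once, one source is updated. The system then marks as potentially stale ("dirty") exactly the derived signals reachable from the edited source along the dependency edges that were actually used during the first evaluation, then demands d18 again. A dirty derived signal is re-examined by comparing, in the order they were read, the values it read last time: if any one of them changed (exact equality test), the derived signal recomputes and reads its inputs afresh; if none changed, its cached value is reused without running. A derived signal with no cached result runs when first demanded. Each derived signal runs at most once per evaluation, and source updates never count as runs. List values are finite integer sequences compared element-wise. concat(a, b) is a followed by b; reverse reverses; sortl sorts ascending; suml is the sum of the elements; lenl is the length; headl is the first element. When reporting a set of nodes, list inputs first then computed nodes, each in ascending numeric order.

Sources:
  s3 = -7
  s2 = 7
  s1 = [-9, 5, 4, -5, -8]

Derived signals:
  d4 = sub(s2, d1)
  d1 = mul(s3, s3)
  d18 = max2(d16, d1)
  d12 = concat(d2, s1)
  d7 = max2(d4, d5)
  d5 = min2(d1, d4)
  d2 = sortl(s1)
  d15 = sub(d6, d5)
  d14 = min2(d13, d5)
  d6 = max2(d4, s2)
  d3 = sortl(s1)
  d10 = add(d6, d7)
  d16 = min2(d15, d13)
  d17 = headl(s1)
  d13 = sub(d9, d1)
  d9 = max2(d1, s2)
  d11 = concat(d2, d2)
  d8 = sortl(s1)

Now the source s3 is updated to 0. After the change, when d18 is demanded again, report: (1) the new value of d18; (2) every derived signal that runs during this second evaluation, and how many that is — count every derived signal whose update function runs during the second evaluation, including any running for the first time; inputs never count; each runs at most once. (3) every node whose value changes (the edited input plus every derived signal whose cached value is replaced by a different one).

First demand of the output computes:
  d1 = mul(-7, -7) = 49
  d4 = sub(7, 49) = -42
  d5 = min2(49, -42) = -42
  d6 = max2(-42, 7) = 7
  d9 = max2(49, 7) = 49
  d13 = sub(49, 49) = 0
  d15 = sub(7, -42) = 49
  d16 = min2(49, 0) = 0
  d18 = max2(0, 49) = 49

After the edit, cleaning proceeds:
  d1: a read changed (s3 -7->0; s3 -7->0) — executes, giving 0.
  d4: a read changed (d1 49->0) — executes, giving 7.
  d5: a read changed (d1 49->0; d4 -42->7) — executes, giving 0.
  d6: a read changed (d4 -42->7) — executes, giving 7 — identical to its old value.
  d9: a read changed (d1 49->0) — executes, giving 7.
  d13: a read changed (d9 49->7; d1 49->0) — executes, giving 7.
  d15: a read changed (d5 -42->0) — executes, giving 7.
  d16: a read changed (d15 49->7; d13 0->7) — executes, giving 7.
  d18: a read changed (d16 0->7; d1 49->0) — executes, giving 7.

Demanding d18 again yields 7.
9 derived signals run: d1, d4, d5, d6, d9, d13, d15, d16, d18.
The nodes whose values change: s3, d1, d4, d5, d9, d13, d15, d16, d18.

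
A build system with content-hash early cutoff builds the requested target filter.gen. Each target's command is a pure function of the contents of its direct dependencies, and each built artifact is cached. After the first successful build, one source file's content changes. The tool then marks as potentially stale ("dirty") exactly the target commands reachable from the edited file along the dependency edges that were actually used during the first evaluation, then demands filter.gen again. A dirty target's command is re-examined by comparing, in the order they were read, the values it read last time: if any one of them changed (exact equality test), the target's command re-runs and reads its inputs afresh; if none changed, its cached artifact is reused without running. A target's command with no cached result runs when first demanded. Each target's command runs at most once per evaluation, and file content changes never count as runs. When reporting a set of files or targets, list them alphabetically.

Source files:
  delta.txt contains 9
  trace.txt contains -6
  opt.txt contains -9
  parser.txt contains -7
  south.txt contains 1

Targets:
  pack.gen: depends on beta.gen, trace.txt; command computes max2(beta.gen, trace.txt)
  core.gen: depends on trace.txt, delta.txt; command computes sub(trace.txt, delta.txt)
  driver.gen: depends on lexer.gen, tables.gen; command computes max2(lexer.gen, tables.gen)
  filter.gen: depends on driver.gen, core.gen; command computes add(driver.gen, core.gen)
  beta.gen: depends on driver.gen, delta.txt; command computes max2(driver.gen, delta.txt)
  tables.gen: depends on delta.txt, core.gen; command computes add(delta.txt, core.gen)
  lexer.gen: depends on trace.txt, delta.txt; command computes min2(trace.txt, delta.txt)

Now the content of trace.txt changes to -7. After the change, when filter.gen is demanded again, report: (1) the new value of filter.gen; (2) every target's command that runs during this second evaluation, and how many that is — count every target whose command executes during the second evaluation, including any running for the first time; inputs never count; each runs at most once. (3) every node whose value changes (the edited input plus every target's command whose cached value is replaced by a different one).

First evaluation (everything demanded from the output):
  core.gen = sub(-6, 9) = -15
  lexer.gen = min2(-6, 9) = -6
  tables.gen = add(9, -15) = -6
  driver.gen = max2(-6, -6) = -6
  filter.gen = add(-6, -15) = -21

Propagation after the edit:
  core.gen: runs — trace.txt -6->-7; result -16.
  lexer.gen: runs — trace.txt -6->-7; result -7.
  tables.gen: runs — core.gen -15->-16; result -7.
  driver.gen: runs — lexer.gen -6->-7; tables.gen -6->-7; result -7.
  filter.gen: runs — driver.gen -6->-7; core.gen -15->-16; result -23.

New value of filter.gen: -23.
Target commands that run: core.gen, driver.gen, filter.gen, lexer.gen, tables.gen — 5 in total.
Values that change: core.gen, driver.gen, filter.gen, lexer.gen, tables.gen, trace.txt.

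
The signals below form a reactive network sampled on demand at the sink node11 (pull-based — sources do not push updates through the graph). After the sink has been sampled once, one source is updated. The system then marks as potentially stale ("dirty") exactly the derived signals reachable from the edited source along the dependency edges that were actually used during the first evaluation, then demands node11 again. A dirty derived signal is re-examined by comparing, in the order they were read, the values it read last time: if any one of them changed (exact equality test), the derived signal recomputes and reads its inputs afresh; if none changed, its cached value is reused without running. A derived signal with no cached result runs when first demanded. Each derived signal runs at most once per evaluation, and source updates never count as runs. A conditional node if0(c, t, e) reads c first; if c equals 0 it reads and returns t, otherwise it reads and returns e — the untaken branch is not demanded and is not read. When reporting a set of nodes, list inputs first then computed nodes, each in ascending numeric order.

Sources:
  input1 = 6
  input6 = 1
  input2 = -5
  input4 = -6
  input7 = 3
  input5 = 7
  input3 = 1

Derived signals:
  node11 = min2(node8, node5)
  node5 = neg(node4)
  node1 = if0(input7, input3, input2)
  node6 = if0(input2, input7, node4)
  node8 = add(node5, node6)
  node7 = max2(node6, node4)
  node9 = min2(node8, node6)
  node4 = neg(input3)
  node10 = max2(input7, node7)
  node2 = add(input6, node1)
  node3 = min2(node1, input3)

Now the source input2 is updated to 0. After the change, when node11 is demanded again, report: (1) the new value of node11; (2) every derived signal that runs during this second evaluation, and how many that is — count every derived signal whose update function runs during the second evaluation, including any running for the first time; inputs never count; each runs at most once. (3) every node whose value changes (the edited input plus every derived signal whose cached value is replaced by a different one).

node11 now evaluates to 1.
Run set: node6, node8, node11 (3 run).
Changed values: input2, node6, node8, node11.

Initial pass — values computed on the first demand:
  node4 = neg(1) = -1
  node5 = neg(-1) = 1
  node6 = if0(input2=-5 -> else branch node4) = -1
  node8 = add(1, -1) = 0
  node11 = min2(0, 1) = 0

Second demand — change propagation:
  node6: re-runs because input2 -5->0; new result 3.
  node8: re-runs because node6 -1->3; new result 4.
  node11: re-runs because node8 0->4; new result 1.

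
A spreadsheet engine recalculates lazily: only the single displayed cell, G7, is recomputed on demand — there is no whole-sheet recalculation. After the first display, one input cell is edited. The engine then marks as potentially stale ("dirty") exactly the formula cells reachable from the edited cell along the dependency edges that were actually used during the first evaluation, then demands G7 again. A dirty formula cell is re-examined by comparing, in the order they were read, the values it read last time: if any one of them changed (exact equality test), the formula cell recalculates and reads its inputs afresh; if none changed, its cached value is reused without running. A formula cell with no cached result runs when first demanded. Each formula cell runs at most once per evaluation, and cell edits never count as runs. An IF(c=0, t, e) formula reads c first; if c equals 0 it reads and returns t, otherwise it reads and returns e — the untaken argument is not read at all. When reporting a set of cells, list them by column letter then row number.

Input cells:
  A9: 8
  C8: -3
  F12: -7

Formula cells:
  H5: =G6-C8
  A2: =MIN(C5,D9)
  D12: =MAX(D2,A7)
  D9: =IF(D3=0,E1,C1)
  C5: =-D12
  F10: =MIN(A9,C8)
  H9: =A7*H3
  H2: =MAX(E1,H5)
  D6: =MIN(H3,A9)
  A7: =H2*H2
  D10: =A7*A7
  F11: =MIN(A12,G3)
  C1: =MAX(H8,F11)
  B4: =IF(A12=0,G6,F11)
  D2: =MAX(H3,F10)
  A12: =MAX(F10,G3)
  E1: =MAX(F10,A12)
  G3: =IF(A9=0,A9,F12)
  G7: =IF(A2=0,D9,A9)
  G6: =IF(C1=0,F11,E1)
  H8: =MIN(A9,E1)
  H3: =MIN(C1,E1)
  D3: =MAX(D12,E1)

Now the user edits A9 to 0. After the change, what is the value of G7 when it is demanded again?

New value of G7: 0.

First evaluation (everything demanded from the output):
  F10 = MIN(8, -3) = -3
  G3 = IF(A9=0: A9=8 -> else branch F12) = -7
  A12 = MAX(-3, -7) = -3
  E1 = MAX(-3, -3) = -3
  F11 = MIN(-3, -7) = -7
  H8 = MIN(8, -3) = -3
  C1 = MAX(-3, -7) = -3
  G6 = IF(C1=0: C1=-3 -> else branch E1) = -3
  H3 = MIN(-3, -3) = -3
  D2 = MAX(-3, -3) = -3
  H5 = -3 - -3 = 0
  H2 = MAX(-3, 0) = 0
  A7 = 0 * 0 = 0
  D12 = MAX(-3, 0) = 0
  C5 = -(0) = 0
  D3 = MAX(0, -3) = 0
  D9 = IF(D3=0: D3=0 -> then branch E1) = -3
  A2 = MIN(0, -3) = -3
  G7 = IF(A2=0: A2=-3 -> else branch A9) = 8

Propagation after the edit:
  F10: runs — A9 8->0; result -3 (same value as before).
  G3: runs — A9 8->0; result 0.
  A12: runs — G3 -7->0; result 0.
  E1: runs — A12 -3->0; result 0.
  F11: runs — A12 -3->0; G3 -7->0; result 0.
  H8: runs — A9 8->0; E1 -3->0; result 0.
  C1: runs — H8 -3->0; F11 -7->0; result 0.
  G6: runs — C1 -3->0; E1 -3->0; result 0.
  H3: runs — C1 -3->0; E1 -3->0; result 0.
  D2: runs — H3 -3->0; result 0.
  H5: runs — G6 -3->0; result 3.
  H2: runs — E1 -3->0; H5 0->3; result 3.
  A7: runs — H2 0->3; H2 0->3; result 9.
  D12: runs — D2 -3->0; A7 0->9; result 9.
  C5: runs — D12 0->9; result -9.
  D3: runs — D12 0->9; E1 -3->0; result 9.
  D9: runs — D3 0->9; E1 -3->0; result 0.
  A2: runs — C5 0->-9; D9 -3->0; result -9.
  G7: runs — A2 -3->-9; A9 8->0; result 0.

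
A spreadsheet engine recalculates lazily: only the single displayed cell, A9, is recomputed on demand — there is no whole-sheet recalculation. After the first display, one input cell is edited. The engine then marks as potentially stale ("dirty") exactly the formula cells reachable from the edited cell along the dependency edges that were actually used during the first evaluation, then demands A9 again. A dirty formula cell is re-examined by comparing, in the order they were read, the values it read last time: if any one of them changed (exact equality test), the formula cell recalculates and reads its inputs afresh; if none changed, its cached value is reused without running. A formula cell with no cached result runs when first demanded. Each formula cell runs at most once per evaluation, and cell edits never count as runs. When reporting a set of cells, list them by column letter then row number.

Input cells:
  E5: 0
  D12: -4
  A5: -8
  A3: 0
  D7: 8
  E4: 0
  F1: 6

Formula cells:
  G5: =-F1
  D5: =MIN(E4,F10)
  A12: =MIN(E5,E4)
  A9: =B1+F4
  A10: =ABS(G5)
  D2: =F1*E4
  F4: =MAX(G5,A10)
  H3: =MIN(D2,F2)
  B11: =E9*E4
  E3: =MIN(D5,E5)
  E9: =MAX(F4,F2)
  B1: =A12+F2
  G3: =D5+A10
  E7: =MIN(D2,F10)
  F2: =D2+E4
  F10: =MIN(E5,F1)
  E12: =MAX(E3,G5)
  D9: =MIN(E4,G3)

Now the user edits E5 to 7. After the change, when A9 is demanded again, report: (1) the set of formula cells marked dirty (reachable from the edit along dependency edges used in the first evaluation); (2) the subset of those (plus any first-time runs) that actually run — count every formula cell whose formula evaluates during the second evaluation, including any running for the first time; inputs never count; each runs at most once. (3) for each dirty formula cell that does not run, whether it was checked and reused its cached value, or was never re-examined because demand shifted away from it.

Marked dirty: A9, A12, B1.
Formula cells that run: A12 — 1 in total.
Checked but reused from cache: A9, B1.
Key observation: the change is absorbed at A12 — it re-runs but produces the same value, and the output's value is unchanged.

First evaluation (everything demanded from the output):
  A12 = MIN(0, 0) = 0
  D2 = 6 * 0 = 0
  F2 = 0 + 0 = 0
  B1 = 0 + 0 = 0
  G5 = -(6) = -6
  A10 = ABS(-6) = 6
  F4 = MAX(-6, 6) = 6
  A9 = 0 + 6 = 6

Propagation after the edit:
  A12: runs — E5 0->7; result 0 (same value as before).
  B1: checked — values it read are unchanged (A12 unchanged, F2 unchanged); reused cached 0 without running.
  A9: checked — values it read are unchanged (B1 unchanged, F4 unchanged); reused cached 6 without running.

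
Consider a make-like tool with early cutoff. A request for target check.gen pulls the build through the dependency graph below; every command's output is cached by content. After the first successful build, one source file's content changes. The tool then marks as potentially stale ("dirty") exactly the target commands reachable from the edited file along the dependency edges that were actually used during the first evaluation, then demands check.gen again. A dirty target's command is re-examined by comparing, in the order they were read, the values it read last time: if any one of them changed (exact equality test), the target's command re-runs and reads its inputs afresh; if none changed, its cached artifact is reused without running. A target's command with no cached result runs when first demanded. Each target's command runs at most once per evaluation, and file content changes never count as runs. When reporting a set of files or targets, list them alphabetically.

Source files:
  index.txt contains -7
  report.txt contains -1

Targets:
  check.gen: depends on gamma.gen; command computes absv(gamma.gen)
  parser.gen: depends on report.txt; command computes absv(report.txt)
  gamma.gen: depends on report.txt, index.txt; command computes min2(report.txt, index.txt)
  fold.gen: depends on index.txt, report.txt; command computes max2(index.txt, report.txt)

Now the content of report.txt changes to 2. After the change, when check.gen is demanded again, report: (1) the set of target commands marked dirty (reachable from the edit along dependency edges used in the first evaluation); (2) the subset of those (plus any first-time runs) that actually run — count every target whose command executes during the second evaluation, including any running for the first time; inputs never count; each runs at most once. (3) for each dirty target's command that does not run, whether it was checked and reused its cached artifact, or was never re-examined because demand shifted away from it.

First demand of the output computes:
  gamma.gen = min2(-1, -7) = -7
  check.gen = absv(-7) = 7

After the edit, cleaning proceeds:
  gamma.gen: a read changed (report.txt -1->2) — executes, giving -7 — identical to its old value.
  check.gen: dirty, but its reads are unchanged (gamma.gen unchanged); cached 7 stands.

Note the absorption at gamma.gen: it re-runs yet its value is the same, leaving the output's value untouched.

The edit dirties: check.gen, gamma.gen.
1 target commands run: gamma.gen.
Cache hits after checking: check.gen.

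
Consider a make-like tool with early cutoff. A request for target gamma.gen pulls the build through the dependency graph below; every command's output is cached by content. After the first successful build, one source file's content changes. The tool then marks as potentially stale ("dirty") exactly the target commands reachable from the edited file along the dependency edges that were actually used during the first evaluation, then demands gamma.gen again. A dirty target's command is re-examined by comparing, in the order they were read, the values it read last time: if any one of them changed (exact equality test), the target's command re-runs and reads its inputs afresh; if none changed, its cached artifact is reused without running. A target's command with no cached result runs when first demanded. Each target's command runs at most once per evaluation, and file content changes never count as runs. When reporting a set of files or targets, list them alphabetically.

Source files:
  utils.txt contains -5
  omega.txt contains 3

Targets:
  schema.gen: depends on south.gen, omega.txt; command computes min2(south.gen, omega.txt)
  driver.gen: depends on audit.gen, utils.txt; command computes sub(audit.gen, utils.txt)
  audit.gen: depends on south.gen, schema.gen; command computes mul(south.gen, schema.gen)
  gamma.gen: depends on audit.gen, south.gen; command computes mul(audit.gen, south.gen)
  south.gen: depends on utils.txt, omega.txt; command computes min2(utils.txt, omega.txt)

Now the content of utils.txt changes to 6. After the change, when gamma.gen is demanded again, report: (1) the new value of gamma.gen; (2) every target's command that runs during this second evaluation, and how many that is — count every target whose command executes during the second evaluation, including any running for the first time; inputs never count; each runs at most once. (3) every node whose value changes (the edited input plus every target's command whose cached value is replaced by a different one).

First demand of the output computes:
  south.gen = min2(-5, 3) = -5
  schema.gen = min2(-5, 3) = -5
  audit.gen = mul(-5, -5) = 25
  gamma.gen = mul(25, -5) = -125

After the edit, cleaning proceeds:
  south.gen: a read changed (utils.txt -5->6) — executes, giving 3.
  schema.gen: a read changed (south.gen -5->3) — executes, giving 3.
  audit.gen: a read changed (south.gen -5->3; schema.gen -5->3) — executes, giving 9.
  gamma.gen: a read changed (audit.gen 25->9; south.gen -5->3) — executes, giving 27.

Demanding gamma.gen again yields 27.
4 target commands run: audit.gen, gamma.gen, schema.gen, south.gen.
The nodes whose values change: audit.gen, gamma.gen, schema.gen, south.gen, utils.txt.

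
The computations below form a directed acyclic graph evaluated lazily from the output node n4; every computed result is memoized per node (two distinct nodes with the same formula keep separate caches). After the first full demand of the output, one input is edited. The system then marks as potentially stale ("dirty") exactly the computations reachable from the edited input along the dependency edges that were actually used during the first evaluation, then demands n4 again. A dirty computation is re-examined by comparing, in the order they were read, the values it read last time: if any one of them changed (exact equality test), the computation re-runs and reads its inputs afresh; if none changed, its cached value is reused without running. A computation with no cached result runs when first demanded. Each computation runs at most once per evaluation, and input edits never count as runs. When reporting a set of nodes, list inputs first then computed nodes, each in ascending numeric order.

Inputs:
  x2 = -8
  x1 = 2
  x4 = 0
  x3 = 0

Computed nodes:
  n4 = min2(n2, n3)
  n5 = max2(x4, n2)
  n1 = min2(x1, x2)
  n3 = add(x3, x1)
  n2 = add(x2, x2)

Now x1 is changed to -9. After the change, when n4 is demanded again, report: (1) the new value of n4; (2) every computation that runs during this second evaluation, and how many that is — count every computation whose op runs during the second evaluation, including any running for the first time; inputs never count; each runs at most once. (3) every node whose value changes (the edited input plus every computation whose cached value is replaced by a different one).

First demand of the output computes:
  n2 = add(-8, -8) = -16
  n3 = add(0, 2) = 2
  n4 = min2(-16, 2) = -16

After the edit, cleaning proceeds:
  n3: a read changed (x1 2->-9) — executes, giving -9.
  n4: a read changed (n3 2->-9) — executes, giving -16 — identical to its old value.

Demanding n4 again yields -16.
2 computations run: n3, n4.
The nodes whose values change: x1, n3.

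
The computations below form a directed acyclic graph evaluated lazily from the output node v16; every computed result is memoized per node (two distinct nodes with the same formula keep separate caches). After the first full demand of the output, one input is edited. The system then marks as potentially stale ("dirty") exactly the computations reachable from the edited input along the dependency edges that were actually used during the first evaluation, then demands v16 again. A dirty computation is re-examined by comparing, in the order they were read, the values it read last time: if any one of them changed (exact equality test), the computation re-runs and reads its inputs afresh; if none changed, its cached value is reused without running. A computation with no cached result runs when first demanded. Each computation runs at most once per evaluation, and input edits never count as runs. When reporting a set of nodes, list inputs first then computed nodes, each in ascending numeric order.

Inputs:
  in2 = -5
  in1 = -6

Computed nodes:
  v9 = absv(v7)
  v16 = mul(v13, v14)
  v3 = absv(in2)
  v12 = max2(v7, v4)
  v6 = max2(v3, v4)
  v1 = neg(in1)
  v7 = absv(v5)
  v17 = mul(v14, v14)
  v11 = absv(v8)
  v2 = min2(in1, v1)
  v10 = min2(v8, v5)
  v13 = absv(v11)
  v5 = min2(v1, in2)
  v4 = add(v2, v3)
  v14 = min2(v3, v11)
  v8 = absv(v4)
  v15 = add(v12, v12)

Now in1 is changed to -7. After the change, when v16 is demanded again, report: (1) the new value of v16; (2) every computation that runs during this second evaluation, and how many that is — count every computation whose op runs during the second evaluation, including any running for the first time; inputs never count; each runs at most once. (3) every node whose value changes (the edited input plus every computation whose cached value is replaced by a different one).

First demand of the output computes:
  v1 = neg(-6) = 6
  v2 = min2(-6, 6) = -6
  v3 = absv(-5) = 5
  v4 = add(-6, 5) = -1
  v8 = absv(-1) = 1
  v11 = absv(1) = 1
  v13 = absv(1) = 1
  v14 = min2(5, 1) = 1
  v16 = mul(1, 1) = 1

After the edit, cleaning proceeds:
  v1: a read changed (in1 -6->-7) — executes, giving 7.
  v2: a read changed (in1 -6->-7; v1 6->7) — executes, giving -7.
  v4: a read changed (v2 -6->-7) — executes, giving -2.
  v8: a read changed (v4 -1->-2) — executes, giving 2.
  v11: a read changed (v8 1->2) — executes, giving 2.
  v13: a read changed (v11 1->2) — executes, giving 2.
  v14: a read changed (v11 1->2) — executes, giving 2.
  v16: a read changed (v13 1->2; v14 1->2) — executes, giving 4.

Demanding v16 again yields 4.
8 computations run: v1, v2, v4, v8, v11, v13, v14, v16.
The nodes whose values change: in1, v1, v2, v4, v8, v11, v13, v14, v16.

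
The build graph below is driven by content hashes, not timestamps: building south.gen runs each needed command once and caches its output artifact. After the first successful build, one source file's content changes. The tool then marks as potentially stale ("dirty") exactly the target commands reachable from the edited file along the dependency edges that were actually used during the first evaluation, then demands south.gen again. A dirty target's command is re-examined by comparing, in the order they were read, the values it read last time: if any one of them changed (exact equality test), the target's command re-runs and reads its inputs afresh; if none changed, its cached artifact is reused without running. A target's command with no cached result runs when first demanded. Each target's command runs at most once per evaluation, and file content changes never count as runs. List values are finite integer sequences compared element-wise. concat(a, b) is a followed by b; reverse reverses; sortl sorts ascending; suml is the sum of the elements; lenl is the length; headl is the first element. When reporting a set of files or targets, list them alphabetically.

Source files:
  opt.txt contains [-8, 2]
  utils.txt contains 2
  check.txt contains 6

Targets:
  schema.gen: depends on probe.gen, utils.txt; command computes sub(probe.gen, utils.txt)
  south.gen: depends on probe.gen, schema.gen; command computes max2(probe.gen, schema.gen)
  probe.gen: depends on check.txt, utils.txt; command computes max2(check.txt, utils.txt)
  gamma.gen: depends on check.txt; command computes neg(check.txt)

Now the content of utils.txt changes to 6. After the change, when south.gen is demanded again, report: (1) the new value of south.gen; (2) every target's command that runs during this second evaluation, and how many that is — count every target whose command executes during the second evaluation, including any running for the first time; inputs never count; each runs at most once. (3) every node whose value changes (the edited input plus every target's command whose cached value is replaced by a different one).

south.gen now evaluates to 6.
Run set: probe.gen, schema.gen, south.gen (3 run).
Changed values: schema.gen, utils.txt.

Initial pass — values computed on the first demand:
  probe.gen = max2(6, 2) = 6
  schema.gen = sub(6, 2) = 4
  south.gen = max2(6, 4) = 6

Second demand — change propagation:
  probe.gen: re-runs because utils.txt 2->6; new result 6 (unchanged).
  schema.gen: re-runs because utils.txt 2->6; new result 0.
  south.gen: re-runs because schema.gen 4->0; new result 6 (unchanged).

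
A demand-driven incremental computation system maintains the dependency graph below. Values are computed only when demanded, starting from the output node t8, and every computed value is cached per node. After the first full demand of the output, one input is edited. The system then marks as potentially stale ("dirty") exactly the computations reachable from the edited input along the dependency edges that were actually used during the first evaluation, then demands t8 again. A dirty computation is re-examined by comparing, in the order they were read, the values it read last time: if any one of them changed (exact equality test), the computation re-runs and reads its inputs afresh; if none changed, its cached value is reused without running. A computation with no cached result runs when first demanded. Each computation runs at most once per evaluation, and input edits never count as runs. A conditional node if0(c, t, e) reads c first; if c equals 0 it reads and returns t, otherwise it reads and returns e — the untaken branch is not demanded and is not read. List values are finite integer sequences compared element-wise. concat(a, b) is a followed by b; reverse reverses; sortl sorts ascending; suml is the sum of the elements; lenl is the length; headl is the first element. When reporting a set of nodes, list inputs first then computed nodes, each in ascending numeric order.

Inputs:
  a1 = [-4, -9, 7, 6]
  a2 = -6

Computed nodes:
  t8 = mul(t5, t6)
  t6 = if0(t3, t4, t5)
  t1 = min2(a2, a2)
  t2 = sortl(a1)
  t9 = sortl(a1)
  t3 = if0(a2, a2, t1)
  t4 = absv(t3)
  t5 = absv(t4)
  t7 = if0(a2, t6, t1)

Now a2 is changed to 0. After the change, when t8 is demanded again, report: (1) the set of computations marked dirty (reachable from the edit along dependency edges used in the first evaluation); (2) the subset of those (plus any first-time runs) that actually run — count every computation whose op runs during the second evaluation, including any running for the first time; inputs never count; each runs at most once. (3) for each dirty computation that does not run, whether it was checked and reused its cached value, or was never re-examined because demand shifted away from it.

First evaluation (everything demanded from the output):
  t1 = min2(-6, -6) = -6
  t3 = if0(a2=-6 -> else branch t1) = -6
  t4 = absv(-6) = 6
  t5 = absv(6) = 6
  t6 = if0(t3=-6 -> else branch t5) = 6
  t8 = mul(6, 6) = 36

Propagation after the edit:
  t1: marked dirty but never re-examined — demand shifted away from it.
  t3: runs — a2 -6->0; result 0.
  t4: runs — t3 -6->0; result 0.
  t5: runs — t4 6->0; result 0.
  t6: runs — t3 -6->0; t5 6->0; result 0.
  t8: runs — t5 6->0; t6 6->0; result 0.

Key observation: a condition flipped, so demand moved to the other branch — t1 is never re-examined.

Marked dirty: t1, t3, t4, t5, t6, t8.
Computations that run: t3, t4, t5, t6, t8 — 5 in total.
Never re-examined (demand shifted away): t1.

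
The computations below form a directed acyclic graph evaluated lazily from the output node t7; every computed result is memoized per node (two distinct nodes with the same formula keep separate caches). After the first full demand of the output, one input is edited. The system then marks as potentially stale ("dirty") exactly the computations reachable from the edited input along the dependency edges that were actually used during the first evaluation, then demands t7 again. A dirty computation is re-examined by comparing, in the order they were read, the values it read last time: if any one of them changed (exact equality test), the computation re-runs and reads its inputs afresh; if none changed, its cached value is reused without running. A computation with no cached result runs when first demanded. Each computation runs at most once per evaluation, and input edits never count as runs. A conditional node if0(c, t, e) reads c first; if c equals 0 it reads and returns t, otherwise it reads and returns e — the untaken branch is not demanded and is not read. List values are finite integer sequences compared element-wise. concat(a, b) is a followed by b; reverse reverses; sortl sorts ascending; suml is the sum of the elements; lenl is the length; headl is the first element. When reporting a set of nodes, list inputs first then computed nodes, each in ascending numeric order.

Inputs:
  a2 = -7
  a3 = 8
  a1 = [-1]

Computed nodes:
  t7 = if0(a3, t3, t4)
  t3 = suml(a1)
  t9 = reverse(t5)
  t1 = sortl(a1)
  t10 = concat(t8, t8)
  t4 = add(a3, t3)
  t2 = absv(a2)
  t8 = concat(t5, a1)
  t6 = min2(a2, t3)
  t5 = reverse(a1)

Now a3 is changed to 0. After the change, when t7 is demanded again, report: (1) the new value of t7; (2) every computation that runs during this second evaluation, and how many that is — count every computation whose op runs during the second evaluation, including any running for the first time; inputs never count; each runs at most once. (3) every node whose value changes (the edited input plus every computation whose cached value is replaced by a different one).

First demand of the output computes:
  t3 = suml([-1]) = -1
  t4 = add(8, -1) = 7
  t7 = if0(a3=8 -> else branch t4) = 7

After the edit, cleaning proceeds:
  t4: stays stale; no demand reaches it after the flip.
  t7: a read changed (a3 8->0) — executes, giving -1.

Note the branch switch — demand abandons t4, which is never re-examined.

Demanding t7 again yields -1.
1 computations run: t7.
The nodes whose values change: a3, t7.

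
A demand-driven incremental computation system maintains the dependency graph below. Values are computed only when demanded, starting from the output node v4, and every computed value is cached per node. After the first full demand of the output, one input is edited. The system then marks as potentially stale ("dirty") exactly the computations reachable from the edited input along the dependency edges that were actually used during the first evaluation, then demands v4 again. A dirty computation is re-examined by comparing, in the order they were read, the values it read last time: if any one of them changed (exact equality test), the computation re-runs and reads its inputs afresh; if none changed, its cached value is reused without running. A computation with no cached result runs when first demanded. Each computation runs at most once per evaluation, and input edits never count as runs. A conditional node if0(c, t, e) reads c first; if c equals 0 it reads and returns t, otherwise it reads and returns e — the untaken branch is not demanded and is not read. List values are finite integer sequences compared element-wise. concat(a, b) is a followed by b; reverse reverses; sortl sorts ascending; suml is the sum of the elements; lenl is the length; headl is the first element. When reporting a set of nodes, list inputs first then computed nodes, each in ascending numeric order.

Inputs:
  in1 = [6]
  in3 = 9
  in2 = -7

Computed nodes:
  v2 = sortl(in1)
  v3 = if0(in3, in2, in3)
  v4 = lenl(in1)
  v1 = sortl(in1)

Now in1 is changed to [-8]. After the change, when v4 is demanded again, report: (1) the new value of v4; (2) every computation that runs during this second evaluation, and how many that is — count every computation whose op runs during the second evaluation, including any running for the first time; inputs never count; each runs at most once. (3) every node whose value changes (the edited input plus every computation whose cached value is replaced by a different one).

First evaluation (everything demanded from the output):
  v4 = lenl([6]) = 1

Propagation after the edit:
  v4: runs — in1 [6]->[-8]; result 1 (same value as before).

New value of v4: 1.
Computations that run: v4 — 1 in total.
Values that change: in1.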